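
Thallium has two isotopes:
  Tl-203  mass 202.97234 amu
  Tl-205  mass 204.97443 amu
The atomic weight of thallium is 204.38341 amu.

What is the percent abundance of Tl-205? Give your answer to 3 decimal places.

70.480%

Writing the weighted mean with unknown fraction x of Tl-203:
202.97234·x + 204.97443·(1 − x) = 204.38341
(202.97234 − 204.97443)·x = 204.38341 − 204.97443
x = -0.59102 / -2.00209 = 0.29520 → 29.520% Tl-203, 70.480% Tl-205.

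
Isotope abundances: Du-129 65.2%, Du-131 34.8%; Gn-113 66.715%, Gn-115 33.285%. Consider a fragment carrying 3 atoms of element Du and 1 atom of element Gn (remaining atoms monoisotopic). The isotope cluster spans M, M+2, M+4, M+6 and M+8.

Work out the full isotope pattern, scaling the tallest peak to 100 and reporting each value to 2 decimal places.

47.62 : 100.00 : 78.73 : 27.54 : 3.61

Element Du pattern (n=3): 0.27716781 : 0.44380858 : 0.23687942 : 0.04214419
Element Gn pattern (n=1): 0.66715 : 0.33285
Convolve the two distributions (both contribute in 2-u steps):
  M: 0.27716781×0.66715 = 0.184913
  M+2: 0.27716781×0.33285 + 0.44380858×0.66715 = 0.388342
  M+4: 0.44380858×0.33285 + 0.23687942×0.66715 = 0.305756
  M+6: 0.23687942×0.33285 + 0.04214419×0.66715 = 0.106962
  M+8: 0.04214419×0.33285 = 0.014028
Scale to base peak (0.388342) = 100: 47.62 : 100.00 : 78.73 : 27.54 : 3.61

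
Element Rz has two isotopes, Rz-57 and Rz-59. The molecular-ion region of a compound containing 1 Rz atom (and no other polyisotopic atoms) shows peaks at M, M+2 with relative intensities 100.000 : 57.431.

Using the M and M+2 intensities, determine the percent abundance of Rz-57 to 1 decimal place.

63.5%

If p is the fraction of Rz that is Rz-57, then I(M+2)/I(M) = [C(1,1)·p^0·(1−p)] / p^1 = 1·(1−p)/p = 57.431/100.000 = 0.5743
(1−p)/p = 0.5743/1 = 0.5743  ⇒  p = 1/(1 + 0.5743) = 0.6352
Rz-57: 63.5%, Rz-59: 36.5%.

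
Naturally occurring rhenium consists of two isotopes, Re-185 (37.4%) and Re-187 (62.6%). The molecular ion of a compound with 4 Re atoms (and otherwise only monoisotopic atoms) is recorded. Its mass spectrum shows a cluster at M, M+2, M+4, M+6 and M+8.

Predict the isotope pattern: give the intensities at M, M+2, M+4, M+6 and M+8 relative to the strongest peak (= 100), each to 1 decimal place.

5.3 : 35.7 : 89.6 : 100.0 : 41.8

The 4 Re atoms are independent, so intensities follow the terms of (0.374 + 0.626)^4.
P(M) = 0.374^4 = 0.019565
P(M+2) = 4 × 0.374^3 × 0.626^1 = 0.130993
P(M+4) = 6 × 0.374^2 × 0.626^2 = 0.328884
P(M+6) = 4 × 0.374^1 × 0.626^3 = 0.366990
P(M+8) = 0.626^4 = 0.153567
The M+6 peak is largest (0.366990); scaling to 100 gives 5.3 : 35.7 : 89.6 : 100.0 : 41.8.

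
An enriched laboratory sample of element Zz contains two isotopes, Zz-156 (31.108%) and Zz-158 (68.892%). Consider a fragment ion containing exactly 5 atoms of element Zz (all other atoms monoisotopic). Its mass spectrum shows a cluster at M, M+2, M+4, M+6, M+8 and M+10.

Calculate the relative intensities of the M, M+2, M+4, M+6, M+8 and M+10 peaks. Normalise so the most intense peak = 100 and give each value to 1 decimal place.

Expanding (0.31108 + 0.68892)^5:
P(M) = 0.31108^5 = 0.002913
P(M+2) = 5 × 0.31108^4 × 0.68892^1 = 0.032257
P(M+4) = 10 × 0.31108^3 × 0.68892^2 = 0.142874
P(M+6) = 10 × 0.31108^2 × 0.68892^3 = 0.316410
P(M+8) = 5 × 0.31108^1 × 0.68892^4 = 0.350362
P(M+10) = 0.68892^5 = 0.155183
The M+8 peak is largest (0.350362); scaling to 100 gives 0.8 : 9.2 : 40.8 : 90.3 : 100.0 : 44.3.

0.8 : 9.2 : 40.8 : 90.3 : 100.0 : 44.3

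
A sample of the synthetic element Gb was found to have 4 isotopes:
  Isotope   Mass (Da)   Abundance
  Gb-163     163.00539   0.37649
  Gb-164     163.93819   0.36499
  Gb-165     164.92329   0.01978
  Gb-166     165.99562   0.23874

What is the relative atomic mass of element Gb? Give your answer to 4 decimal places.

The abundance-weighted mean is 0.37649 × 163.00539 + 0.36499 × 163.93819 + 0.01978 × 164.92329 + 0.23874 × 165.99562
= 61.369899 + 59.835800 + 3.262183 + 39.629794 = 164.097676 Da

164.0977 Da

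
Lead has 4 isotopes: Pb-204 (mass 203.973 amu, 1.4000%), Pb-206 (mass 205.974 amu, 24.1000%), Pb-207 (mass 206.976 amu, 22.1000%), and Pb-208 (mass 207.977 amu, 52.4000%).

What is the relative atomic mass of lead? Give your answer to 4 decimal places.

The abundance-weighted mean is 0.014000 × 203.973 + 0.241000 × 205.974 + 0.221000 × 206.976 + 0.524000 × 207.977
= 2.85562 + 49.63973 + 45.74170 + 108.97995 = 207.21700 amu

207.2170 amu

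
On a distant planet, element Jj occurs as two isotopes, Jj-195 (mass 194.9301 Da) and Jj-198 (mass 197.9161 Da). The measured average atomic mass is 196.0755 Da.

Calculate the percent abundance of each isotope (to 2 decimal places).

Jj-195: 61.64%, Jj-198: 38.36%

With x = fraction of Jj-195 (so Jj-198 is 1 − x):
194.9301·x + 197.9161·(1 − x) = 196.0755
(194.9301 − 197.9161)·x = 196.0755 − 197.9161
x = -1.8406 / -2.9860 = 0.61641 → 61.64% Jj-195, 38.36% Jj-198.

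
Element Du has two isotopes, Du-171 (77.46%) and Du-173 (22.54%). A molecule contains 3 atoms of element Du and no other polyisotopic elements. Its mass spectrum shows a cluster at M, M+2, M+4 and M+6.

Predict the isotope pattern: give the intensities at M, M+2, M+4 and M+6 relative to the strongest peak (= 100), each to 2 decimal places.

100.00 : 87.30 : 25.40 : 2.46

Expanding (0.7746 + 0.2254)^3:
P(M) = 0.7746^3 = 0.464764
P(M+2) = 3 × 0.7746^2 × 0.2254^1 = 0.405723
P(M+4) = 3 × 0.7746^1 × 0.2254^2 = 0.118061
P(M+6) = 0.2254^3 = 0.011451
The M peak is largest (0.464764); scaling to 100 gives 100.00 : 87.30 : 25.40 : 2.46.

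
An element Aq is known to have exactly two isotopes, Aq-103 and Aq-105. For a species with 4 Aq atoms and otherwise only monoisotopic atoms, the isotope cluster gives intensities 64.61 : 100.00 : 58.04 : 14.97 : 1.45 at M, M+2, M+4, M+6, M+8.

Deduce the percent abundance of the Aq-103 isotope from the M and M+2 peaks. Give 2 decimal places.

Let p = fractional abundance of Aq-103. I(M+2)/I(M) = [C(4,1)·p^3·(1−p)] / p^4 = 4·(1−p)/p = 100.00/64.61 = 1.5477
(1−p)/p = 1.5477/4 = 0.3869  ⇒  p = 1/(1 + 0.3869) = 0.7210
Aq-103: 72.10%, Aq-105: 27.90%.

72.10%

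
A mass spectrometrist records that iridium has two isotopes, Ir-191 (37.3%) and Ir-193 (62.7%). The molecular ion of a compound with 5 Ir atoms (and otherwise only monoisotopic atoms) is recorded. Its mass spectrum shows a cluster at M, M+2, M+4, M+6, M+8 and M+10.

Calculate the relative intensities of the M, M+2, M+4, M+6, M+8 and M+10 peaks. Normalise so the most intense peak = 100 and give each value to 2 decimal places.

Each Ir atom is independently Ir-191 (p = 0.373) or Ir-193 (q = 0.627); the cluster is the binomial expansion (p + q)^5.
P(M) = 0.373^5 = 0.007220
P(M+2) = 5 × 0.373^4 × 0.627^1 = 0.060684
P(M+4) = 10 × 0.373^3 × 0.627^2 = 0.204015
P(M+6) = 10 × 0.373^2 × 0.627^3 = 0.342942
P(M+8) = 5 × 0.373^1 × 0.627^4 = 0.288237
P(M+10) = 0.627^5 = 0.096903
The M+6 peak is largest (0.342942); scaling to 100 gives 2.11 : 17.70 : 59.49 : 100.00 : 84.05 : 28.26.

2.11 : 17.70 : 59.49 : 100.00 : 84.05 : 28.26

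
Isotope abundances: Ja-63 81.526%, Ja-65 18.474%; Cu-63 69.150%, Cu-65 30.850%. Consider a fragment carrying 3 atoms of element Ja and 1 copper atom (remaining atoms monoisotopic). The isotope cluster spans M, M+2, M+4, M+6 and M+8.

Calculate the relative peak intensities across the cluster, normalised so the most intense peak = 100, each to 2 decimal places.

Element Ja pattern (n=3): 0.54186164 : 0.3683617 : 0.0834717 : 0.00630497
Copper pattern (n=1): 0.6915 : 0.3085
Convolve the two distributions (both contribute in 2-u steps):
  M: 0.54186164×0.6915 = 0.374697
  M+2: 0.54186164×0.3085 + 0.3683617×0.6915 = 0.421886
  M+4: 0.3683617×0.3085 + 0.0834717×0.6915 = 0.171360
  M+6: 0.0834717×0.3085 + 0.00630497×0.6915 = 0.030111
  M+8: 0.00630497×0.3085 = 0.001945
Scale to base peak (0.421886) = 100: 88.81 : 100.00 : 40.62 : 7.14 : 0.46

88.81 : 100.00 : 40.62 : 7.14 : 0.46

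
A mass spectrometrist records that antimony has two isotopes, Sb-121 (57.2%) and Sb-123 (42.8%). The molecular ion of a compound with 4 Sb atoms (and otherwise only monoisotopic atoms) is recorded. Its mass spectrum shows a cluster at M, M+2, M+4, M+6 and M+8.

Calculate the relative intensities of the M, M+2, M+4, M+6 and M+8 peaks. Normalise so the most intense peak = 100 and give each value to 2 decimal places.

29.77 : 89.10 : 100.00 : 49.88 : 9.33

Expanding (0.572 + 0.428)^4:
P(M) = 0.572^4 = 0.107049
P(M+2) = 4 × 0.572^3 × 0.428^1 = 0.320400
P(M+4) = 6 × 0.572^2 × 0.428^2 = 0.359609
P(M+6) = 4 × 0.572^1 × 0.428^3 = 0.179385
P(M+8) = 0.428^4 = 0.033556
The M+4 peak is largest (0.359609); scaling to 100 gives 29.77 : 89.10 : 100.00 : 49.88 : 9.33.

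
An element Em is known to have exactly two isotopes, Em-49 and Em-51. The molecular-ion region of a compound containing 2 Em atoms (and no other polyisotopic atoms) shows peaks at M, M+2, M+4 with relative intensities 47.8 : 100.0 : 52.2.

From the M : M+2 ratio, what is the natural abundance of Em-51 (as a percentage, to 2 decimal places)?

If p is the fraction of Em that is Em-49, then I(M+2)/I(M) = [C(2,1)·p^1·(1−p)] / p^2 = 2·(1−p)/p = 100.0/47.8 = 2.0921
(1−p)/p = 2.0921/2 = 1.0460  ⇒  p = 1/(1 + 1.0460) = 0.4888
Em-49: 48.88%, Em-51: 51.12%.

51.12%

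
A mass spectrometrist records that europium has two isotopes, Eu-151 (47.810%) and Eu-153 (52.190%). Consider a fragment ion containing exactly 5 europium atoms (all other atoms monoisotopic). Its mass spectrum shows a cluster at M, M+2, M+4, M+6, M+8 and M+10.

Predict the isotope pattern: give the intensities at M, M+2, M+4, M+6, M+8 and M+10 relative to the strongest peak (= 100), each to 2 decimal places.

Each Eu atom is independently Eu-151 (p = 0.47810) or Eu-153 (q = 0.52190); the cluster is the binomial expansion (p + q)^5.
P(M) = 0.47810^5 = 0.024980
P(M+2) = 5 × 0.47810^4 × 0.52190^1 = 0.136343
P(M+4) = 10 × 0.47810^3 × 0.52190^2 = 0.297667
P(M+6) = 10 × 0.47810^2 × 0.52190^3 = 0.324937
P(M+8) = 5 × 0.47810^1 × 0.52190^4 = 0.177353
P(M+10) = 0.52190^5 = 0.038720
The M+6 peak is largest (0.324937); scaling to 100 gives 7.69 : 41.96 : 91.61 : 100.00 : 54.58 : 11.92.

7.69 : 41.96 : 91.61 : 100.00 : 54.58 : 11.92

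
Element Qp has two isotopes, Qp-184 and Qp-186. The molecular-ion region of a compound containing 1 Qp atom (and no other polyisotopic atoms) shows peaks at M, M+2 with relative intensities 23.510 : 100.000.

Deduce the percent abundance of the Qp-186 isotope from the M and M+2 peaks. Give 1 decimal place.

Write p for the Qp-184 fraction. I(M+2)/I(M) = [C(1,1)·p^0·(1−p)] / p^1 = 1·(1−p)/p = 100.000/23.510 = 4.2535
(1−p)/p = 4.2535/1 = 4.2535  ⇒  p = 1/(1 + 4.2535) = 0.1903
Qp-184: 19.0%, Qp-186: 81.0%.

81.0%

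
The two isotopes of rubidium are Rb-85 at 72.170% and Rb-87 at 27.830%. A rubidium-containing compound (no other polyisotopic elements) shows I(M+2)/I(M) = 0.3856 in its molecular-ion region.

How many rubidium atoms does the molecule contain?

1

With n Rb atoms, P(M+2)/P(M) = C(n,1)·p^(n−1)q / p^n = n·q/p = n · 0.27830/0.72170.
n = 0.3856 × 0.72170/0.27830 = 1.00 ≈ 1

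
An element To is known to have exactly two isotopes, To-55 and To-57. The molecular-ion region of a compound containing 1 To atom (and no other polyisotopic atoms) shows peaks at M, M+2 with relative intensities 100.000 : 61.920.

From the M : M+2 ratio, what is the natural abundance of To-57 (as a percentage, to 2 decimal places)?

38.24%

If p is the fraction of To that is To-55, then I(M+2)/I(M) = [C(1,1)·p^0·(1−p)] / p^1 = 1·(1−p)/p = 61.920/100.000 = 0.6192
(1−p)/p = 0.6192/1 = 0.6192  ⇒  p = 1/(1 + 0.6192) = 0.6176
To-55: 61.76%, To-57: 38.24%.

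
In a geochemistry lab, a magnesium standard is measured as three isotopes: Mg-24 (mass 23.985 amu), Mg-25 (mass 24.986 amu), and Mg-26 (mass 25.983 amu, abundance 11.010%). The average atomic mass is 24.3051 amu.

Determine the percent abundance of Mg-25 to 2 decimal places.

Let x and y be the fractions of Mg-24 and Mg-25. Then x + y = 1 − 0.11010 = 0.88990 and 23.985x + 24.986y = 24.3051 − 0.11010×25.983 = 21.4443717.
Substituting: 23.985x + 24.986(0.88990 − x) = 21.4443717
(23.985 − 24.986)x = -0.7906697  ⇒  x = 0.78988, y = 0.10002
Mg-24: 78.99%, Mg-25: 10.00%.

10.00%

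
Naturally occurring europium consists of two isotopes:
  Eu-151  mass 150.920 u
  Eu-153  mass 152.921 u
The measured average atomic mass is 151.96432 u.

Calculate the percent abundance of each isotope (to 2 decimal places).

Eu-151: 47.81%, Eu-153: 52.19%

With x = fraction of Eu-151 (so Eu-153 is 1 − x):
150.920·x + 152.921·(1 − x) = 151.96432
(150.920 − 152.921)·x = 151.96432 − 152.921
x = -0.95668 / -2.001 = 0.47810 → 47.81% Eu-151, 52.19% Eu-153.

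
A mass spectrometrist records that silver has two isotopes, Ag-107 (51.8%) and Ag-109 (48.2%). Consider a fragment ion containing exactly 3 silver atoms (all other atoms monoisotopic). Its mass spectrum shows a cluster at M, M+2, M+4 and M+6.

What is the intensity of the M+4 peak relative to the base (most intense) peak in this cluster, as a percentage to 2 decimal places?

Term probabilities: M 0.1390, M+2 0.3880, M+4 0.3610, M+6 0.1120. Base peak = M+2.
P(M+2) = C(3,1) × 0.518^2 × 0.482^1 = 3 × 0.268324 × 0.4820 = 0.387997 (base)
P(M+4) = C(3,2) × 0.518^1 × 0.482^2 = 3 × 0.5180 × 0.232324 = 0.361031
Relative intensity = 0.361031 / 0.387997 × 100 = 93.05

93.05%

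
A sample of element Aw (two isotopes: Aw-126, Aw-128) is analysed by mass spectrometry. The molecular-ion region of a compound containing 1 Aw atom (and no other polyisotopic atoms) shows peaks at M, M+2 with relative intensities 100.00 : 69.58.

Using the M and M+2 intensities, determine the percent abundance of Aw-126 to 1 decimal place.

Let p = fractional abundance of Aw-126. I(M+2)/I(M) = [C(1,1)·p^0·(1−p)] / p^1 = 1·(1−p)/p = 69.58/100.00 = 0.6958
(1−p)/p = 0.6958/1 = 0.6958  ⇒  p = 1/(1 + 0.6958) = 0.5897
Aw-126: 59.0%, Aw-128: 41.0%.

59.0%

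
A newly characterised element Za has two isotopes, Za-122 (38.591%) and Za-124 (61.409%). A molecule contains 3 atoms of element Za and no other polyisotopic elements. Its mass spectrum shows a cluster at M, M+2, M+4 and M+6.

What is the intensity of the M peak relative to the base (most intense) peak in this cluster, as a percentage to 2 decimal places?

13.16%

Term probabilities: M 0.0575, M+2 0.2744, M+4 0.4366, M+6 0.2316. Base peak = M+4.
P(M+4) = C(3,2) × 0.38591^1 × 0.61409^2 = 3 × 0.38591 × 0.37710653 = 0.436588 (base)
P(M) = C(3,0) × 0.38591^3 × 0.61409^0 = 1 × 0.05747224 × 1.0000 = 0.057472
Relative intensity = 0.057472 / 0.436588 × 100 = 13.16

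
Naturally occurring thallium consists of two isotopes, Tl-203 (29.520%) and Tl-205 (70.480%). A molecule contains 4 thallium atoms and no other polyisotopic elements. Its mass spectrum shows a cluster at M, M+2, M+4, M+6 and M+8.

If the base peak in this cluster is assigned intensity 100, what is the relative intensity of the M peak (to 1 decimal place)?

1.8

Binomial terms of (0.29520 + 0.70480)^4: M 0.0076, M+2 0.0725, M+4 0.2597, M+6 0.4134, M+8 0.2468 → M+6 is the base peak.
P(M+6) = C(4,3) × 0.29520^1 × 0.70480^3 = 4 × 0.2952 × 0.35010449 = 0.413403 (base)
P(M) = C(4,0) × 0.29520^4 × 0.70480^0 = 1 × 0.00759391 × 1.0000 = 0.007594
Relative intensity = 0.007594 / 0.413403 × 100 = 1.8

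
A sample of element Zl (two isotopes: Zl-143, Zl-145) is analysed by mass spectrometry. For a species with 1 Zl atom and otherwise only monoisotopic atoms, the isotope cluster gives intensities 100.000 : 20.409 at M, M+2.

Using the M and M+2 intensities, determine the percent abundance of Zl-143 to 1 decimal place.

Let p = fractional abundance of Zl-143. I(M+2)/I(M) = [C(1,1)·p^0·(1−p)] / p^1 = 1·(1−p)/p = 20.409/100.000 = 0.2041
(1−p)/p = 0.2041/1 = 0.2041  ⇒  p = 1/(1 + 0.2041) = 0.8305
Zl-143: 83.1%, Zl-145: 16.9%.

83.1%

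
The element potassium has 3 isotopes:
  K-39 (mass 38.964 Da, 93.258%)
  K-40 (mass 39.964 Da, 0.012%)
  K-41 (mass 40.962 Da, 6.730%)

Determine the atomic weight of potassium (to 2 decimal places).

39.10 Da

Weight each isotope mass by its fractional abundance: 0.93258 × 38.964 + 0.00012 × 39.964 + 0.06730 × 40.962
= 36.3370 + 0.0048 + 2.7567 = 39.0985 Da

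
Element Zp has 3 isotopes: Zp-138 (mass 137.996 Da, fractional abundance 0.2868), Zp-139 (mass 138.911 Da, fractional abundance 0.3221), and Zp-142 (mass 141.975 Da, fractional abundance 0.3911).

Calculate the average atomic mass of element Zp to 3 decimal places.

Ar = Σ fᵢ·mᵢ = 0.2868 × 137.996 + 0.3221 × 138.911 + 0.3911 × 141.975
= 39.5773 + 44.7432 + 55.5264 = 139.8469 Da

139.847 Da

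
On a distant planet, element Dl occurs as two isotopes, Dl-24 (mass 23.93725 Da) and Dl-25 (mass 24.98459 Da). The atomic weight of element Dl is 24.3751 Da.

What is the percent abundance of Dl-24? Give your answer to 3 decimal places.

58.194%

Writing the weighted mean with unknown fraction x of Dl-24:
23.93725·x + 24.98459·(1 − x) = 24.3751
(23.93725 − 24.98459)·x = 24.3751 − 24.98459
x = -0.60949 / -1.04734 = 0.58194 → 58.194% Dl-24, 41.806% Dl-25.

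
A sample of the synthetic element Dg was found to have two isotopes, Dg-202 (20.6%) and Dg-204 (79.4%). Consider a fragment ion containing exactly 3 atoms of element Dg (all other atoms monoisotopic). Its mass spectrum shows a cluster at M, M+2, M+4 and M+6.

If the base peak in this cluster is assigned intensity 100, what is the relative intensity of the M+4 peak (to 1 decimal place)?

Term probabilities: M 0.0087, M+2 0.1011, M+4 0.3896, M+6 0.5006. Base peak = M+6.
P(M+6) = C(3,3) × 0.206^0 × 0.794^3 = 1 × 1.0000 × 0.50056618 = 0.500566 (base)
P(M+4) = C(3,2) × 0.206^1 × 0.794^2 = 3 × 0.2060 × 0.630436 = 0.389609
Relative intensity = 0.389609 / 0.500566 × 100 = 77.8

77.8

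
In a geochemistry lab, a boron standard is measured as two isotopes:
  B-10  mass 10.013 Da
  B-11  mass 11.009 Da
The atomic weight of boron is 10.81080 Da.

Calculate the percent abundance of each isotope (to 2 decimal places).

B-10: 19.90%, B-11: 80.10%

Writing the weighted mean with unknown fraction x of B-10:
10.013·x + 11.009·(1 − x) = 10.81080
(10.013 − 11.009)·x = 10.81080 − 11.009
x = -0.19820 / -0.996 = 0.19900 → 19.90% B-10, 80.10% B-11.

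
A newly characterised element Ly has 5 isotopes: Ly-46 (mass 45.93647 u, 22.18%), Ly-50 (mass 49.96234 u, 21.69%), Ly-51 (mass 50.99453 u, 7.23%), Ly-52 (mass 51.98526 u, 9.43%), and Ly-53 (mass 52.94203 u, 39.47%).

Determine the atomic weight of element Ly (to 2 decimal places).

Ar = Σ fᵢ·mᵢ = 0.2218 × 45.93647 + 0.2169 × 49.96234 + 0.0723 × 50.99453 + 0.0943 × 51.98526 + 0.3947 × 52.94203
= 10.188709 + 10.836832 + 3.686905 + 4.902210 + 20.896219 = 50.510875 u

50.51 u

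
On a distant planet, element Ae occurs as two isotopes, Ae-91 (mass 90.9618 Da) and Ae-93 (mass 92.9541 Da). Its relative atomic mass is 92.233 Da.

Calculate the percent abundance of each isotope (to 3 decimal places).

Let x be the fractional abundance of Ae-91; then Ae-93 has abundance 1 − x.
90.9618·x + 92.9541·(1 − x) = 92.233
(90.9618 − 92.9541)·x = 92.233 − 92.9541
x = -0.7211 / -1.9923 = 0.36194 → 36.194% Ae-91, 63.806% Ae-93.

Ae-91: 36.194%, Ae-93: 63.806%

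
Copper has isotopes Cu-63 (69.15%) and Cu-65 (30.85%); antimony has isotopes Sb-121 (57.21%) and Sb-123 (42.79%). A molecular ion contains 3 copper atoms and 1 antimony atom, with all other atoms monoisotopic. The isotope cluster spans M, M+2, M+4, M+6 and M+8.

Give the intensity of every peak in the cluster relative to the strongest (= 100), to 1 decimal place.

Copper pattern (n=3): 0.33065611 : 0.44254842 : 0.19743483 : 0.02936064
Antimony pattern (n=1): 0.5721 : 0.4279
Convolve the two distributions (both contribute in 2-u steps):
  M: 0.33065611×0.5721 = 0.189168
  M+2: 0.33065611×0.4279 + 0.44254842×0.5721 = 0.394670
  M+4: 0.44254842×0.4279 + 0.19743483×0.5721 = 0.302319
  M+6: 0.19743483×0.4279 + 0.02936064×0.5721 = 0.101280
  M+8: 0.02936064×0.4279 = 0.012563
Scale to base peak (0.394670) = 100: 47.9 : 100.0 : 76.6 : 25.7 : 3.2

47.9 : 100.0 : 76.6 : 25.7 : 3.2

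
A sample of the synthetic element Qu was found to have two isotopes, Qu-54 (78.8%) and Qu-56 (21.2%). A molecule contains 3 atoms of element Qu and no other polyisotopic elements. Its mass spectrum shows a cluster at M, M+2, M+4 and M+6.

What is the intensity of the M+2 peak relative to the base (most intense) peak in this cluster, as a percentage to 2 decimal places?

Binomial terms of (0.788 + 0.212)^3: M 0.4893, M+2 0.3949, M+4 0.1062, M+6 0.0095 → M is the base peak.
P(M) = C(3,0) × 0.788^3 × 0.212^0 = 1 × 0.48930387 × 1.0000 = 0.489304 (base)
P(M+2) = C(3,1) × 0.788^2 × 0.212^1 = 3 × 0.620944 × 0.2120 = 0.394920
Relative intensity = 0.394920 / 0.489304 × 100 = 80.71

80.71%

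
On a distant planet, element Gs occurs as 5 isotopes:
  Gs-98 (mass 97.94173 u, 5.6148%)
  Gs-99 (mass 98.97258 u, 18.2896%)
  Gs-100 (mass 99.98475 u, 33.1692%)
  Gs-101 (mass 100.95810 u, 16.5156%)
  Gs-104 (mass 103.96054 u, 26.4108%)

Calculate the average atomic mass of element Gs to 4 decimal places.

Weight each isotope mass by its fractional abundance: 0.056148 × 97.94173 + 0.182896 × 98.97258 + 0.331692 × 99.98475 + 0.165156 × 100.95810 + 0.264108 × 103.96054
= 5.499232 + 18.101689 + 33.164142 + 16.673836 + 27.456810 = 100.895709 u

100.8957 u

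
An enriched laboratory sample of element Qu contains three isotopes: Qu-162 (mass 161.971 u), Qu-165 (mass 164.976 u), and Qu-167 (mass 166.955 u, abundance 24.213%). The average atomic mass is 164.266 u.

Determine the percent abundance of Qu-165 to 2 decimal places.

36.21%

Let x and y be the fractions of Qu-162 and Qu-165. Then x + y = 1 − 0.24213 = 0.75787 and 161.971x + 164.976y = 164.266 − 0.24213×166.955 = 123.84118585.
Substituting: 161.971x + 164.976(0.75787 − x) = 123.84118585
(161.971 − 164.976)x = -1.18917527  ⇒  x = 0.39573, y = 0.36214
Qu-162: 39.57%, Qu-165: 36.21%.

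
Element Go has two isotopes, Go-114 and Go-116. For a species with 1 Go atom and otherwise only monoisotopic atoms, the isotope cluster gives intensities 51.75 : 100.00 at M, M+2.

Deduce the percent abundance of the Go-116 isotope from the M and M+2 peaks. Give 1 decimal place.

Let p = fractional abundance of Go-114. I(M+2)/I(M) = [C(1,1)·p^0·(1−p)] / p^1 = 1·(1−p)/p = 100.00/51.75 = 1.9324
(1−p)/p = 1.9324/1 = 1.9324  ⇒  p = 1/(1 + 1.9324) = 0.3410
Go-114: 34.1%, Go-116: 65.9%.

65.9%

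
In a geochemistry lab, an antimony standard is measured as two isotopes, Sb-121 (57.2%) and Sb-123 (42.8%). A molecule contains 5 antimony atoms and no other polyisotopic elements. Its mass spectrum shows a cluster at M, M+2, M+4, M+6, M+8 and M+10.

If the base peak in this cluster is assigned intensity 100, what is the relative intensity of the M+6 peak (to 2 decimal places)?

74.83

Term probabilities: M 0.0612, M+2 0.2291, M+4 0.3428, M+6 0.2565, M+8 0.0960, M+10 0.0144. Base peak = M+4.
P(M+4) = C(5,2) × 0.572^3 × 0.428^2 = 10 × 0.18714925 × 0.183184 = 0.342827 (base)
P(M+6) = C(5,3) × 0.572^2 × 0.428^3 = 10 × 0.327184 × 0.07840275 = 0.256521
Relative intensity = 0.256521 / 0.342827 × 100 = 74.83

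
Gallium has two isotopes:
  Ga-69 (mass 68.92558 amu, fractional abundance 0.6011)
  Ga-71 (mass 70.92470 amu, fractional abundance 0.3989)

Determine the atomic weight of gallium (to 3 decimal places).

Ar = Σ fᵢ·mᵢ = 0.6011 × 68.92558 + 0.3989 × 70.92470
= 41.431166 + 28.291863 = 69.723029 amu

69.723 amu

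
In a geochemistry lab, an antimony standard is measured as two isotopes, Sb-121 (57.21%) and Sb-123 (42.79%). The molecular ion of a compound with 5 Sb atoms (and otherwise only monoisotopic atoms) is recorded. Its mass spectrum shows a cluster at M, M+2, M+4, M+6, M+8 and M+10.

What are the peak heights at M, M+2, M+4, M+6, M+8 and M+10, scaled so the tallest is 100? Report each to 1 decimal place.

Expanding (0.5721 + 0.4279)^5:
P(M) = 0.5721^5 = 0.061286
P(M+2) = 5 × 0.5721^4 × 0.4279^1 = 0.229192
P(M+4) = 10 × 0.5721^3 × 0.4279^2 = 0.342847
P(M+6) = 10 × 0.5721^2 × 0.4279^3 = 0.256431
P(M+8) = 5 × 0.5721^1 × 0.4279^4 = 0.095898
P(M+10) = 0.4279^5 = 0.014345
The M+4 peak is largest (0.342847); scaling to 100 gives 17.9 : 66.8 : 100.0 : 74.8 : 28.0 : 4.2.

17.9 : 66.8 : 100.0 : 74.8 : 28.0 : 4.2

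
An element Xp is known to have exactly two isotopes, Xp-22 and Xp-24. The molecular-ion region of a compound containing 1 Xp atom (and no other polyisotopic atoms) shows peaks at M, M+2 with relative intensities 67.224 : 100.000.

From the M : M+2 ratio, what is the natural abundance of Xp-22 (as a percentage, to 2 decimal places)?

Write p for the Xp-22 fraction. I(M+2)/I(M) = [C(1,1)·p^0·(1−p)] / p^1 = 1·(1−p)/p = 100.000/67.224 = 1.4876
(1−p)/p = 1.4876/1 = 1.4876  ⇒  p = 1/(1 + 1.4876) = 0.4020
Xp-22: 40.20%, Xp-24: 59.80%.

40.20%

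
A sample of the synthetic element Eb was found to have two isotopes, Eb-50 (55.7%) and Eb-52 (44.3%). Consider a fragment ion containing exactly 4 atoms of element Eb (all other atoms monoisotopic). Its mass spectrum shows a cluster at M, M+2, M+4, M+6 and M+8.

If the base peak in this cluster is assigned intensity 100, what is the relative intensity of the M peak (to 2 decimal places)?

26.35

Term probabilities: M 0.0963, M+2 0.3062, M+4 0.3653, M+6 0.1937, M+8 0.0385. Base peak = M+4.
P(M+4) = C(4,2) × 0.557^2 × 0.443^2 = 6 × 0.310249 × 0.196249 = 0.365316 (base)
P(M) = C(4,0) × 0.557^4 × 0.443^0 = 1 × 0.09625444 × 1.0000 = 0.096254
Relative intensity = 0.096254 / 0.365316 × 100 = 26.35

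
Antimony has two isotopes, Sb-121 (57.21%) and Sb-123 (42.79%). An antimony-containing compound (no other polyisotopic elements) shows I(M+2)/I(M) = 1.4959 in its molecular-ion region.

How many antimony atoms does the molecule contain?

2

For n independent Sb atoms, I(M+2)/I(M) = n · (abundance Sb-123) / (abundance Sb-121) = n · 0.4279/0.5721.
n = 1.4959 × 0.5721/0.4279 = 2.00 ≈ 2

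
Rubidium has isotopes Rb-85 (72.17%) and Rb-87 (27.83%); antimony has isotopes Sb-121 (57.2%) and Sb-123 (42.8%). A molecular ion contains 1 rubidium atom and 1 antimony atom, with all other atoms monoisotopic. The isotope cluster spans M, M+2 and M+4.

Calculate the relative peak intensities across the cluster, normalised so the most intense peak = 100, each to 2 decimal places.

88.19 : 100.00 : 25.45

Rubidium pattern (n=1): 0.7217 : 0.2783
Antimony pattern (n=1): 0.5720 : 0.4280
Convolve the two distributions (both contribute in 2-u steps):
  M: 0.7217×0.5720 = 0.412812
  M+2: 0.7217×0.4280 + 0.2783×0.5720 = 0.468075
  M+4: 0.2783×0.4280 = 0.119112
Scale to base peak (0.468075) = 100: 88.19 : 100.00 : 25.45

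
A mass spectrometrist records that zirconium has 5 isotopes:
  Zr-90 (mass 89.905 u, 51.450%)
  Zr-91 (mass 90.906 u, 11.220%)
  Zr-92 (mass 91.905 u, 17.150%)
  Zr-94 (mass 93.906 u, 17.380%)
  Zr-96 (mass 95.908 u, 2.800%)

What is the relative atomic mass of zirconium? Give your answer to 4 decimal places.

91.2238 u

Ar = Σ fᵢ·mᵢ = 0.51450 × 89.905 + 0.11220 × 90.906 + 0.17150 × 91.905 + 0.17380 × 93.906 + 0.02800 × 95.908
= 46.25612 + 10.19965 + 15.76171 + 16.32086 + 2.68542 = 91.22376 u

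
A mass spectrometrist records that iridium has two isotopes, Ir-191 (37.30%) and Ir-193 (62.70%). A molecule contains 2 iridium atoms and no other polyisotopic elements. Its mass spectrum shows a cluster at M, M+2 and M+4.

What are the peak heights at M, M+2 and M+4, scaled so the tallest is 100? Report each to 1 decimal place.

29.7 : 100.0 : 84.0

Each Ir atom is independently Ir-191 (p = 0.3730) or Ir-193 (q = 0.6270); the cluster is the binomial expansion (p + q)^2.
P(M) = 0.3730^2 = 0.139129
P(M+2) = 2 × 0.3730^1 × 0.6270^1 = 0.467742
P(M+4) = 0.6270^2 = 0.393129
The M+2 peak is largest (0.467742); scaling to 100 gives 29.7 : 100.0 : 84.0.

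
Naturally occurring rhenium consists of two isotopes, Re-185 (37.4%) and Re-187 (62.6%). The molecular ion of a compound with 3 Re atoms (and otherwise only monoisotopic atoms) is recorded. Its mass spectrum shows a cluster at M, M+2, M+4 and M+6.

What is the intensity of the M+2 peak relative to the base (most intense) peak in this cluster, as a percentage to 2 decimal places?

Term probabilities: M 0.0523, M+2 0.2627, M+4 0.4397, M+6 0.2453. Base peak = M+4.
P(M+4) = C(3,2) × 0.374^1 × 0.626^2 = 3 × 0.3740 × 0.391876 = 0.439685 (base)
P(M+2) = C(3,1) × 0.374^2 × 0.626^1 = 3 × 0.139876 × 0.6260 = 0.262687
Relative intensity = 0.262687 / 0.439685 × 100 = 59.74

59.74%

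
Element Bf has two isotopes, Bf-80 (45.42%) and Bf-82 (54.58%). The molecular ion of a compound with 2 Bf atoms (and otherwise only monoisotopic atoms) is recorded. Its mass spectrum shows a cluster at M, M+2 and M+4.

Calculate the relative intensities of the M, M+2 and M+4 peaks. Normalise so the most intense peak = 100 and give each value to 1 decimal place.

Expanding (0.4542 + 0.5458)^2:
P(M) = 0.4542^2 = 0.206298
P(M+2) = 2 × 0.4542^1 × 0.5458^1 = 0.495805
P(M+4) = 0.5458^2 = 0.297898
The M+2 peak is largest (0.495805); scaling to 100 gives 41.6 : 100.0 : 60.1.

41.6 : 100.0 : 60.1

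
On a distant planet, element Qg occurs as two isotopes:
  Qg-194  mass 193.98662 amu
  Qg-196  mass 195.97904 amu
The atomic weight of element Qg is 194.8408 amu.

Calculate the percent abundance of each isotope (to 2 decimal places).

Writing the weighted mean with unknown fraction x of Qg-194:
193.98662·x + 195.97904·(1 − x) = 194.8408
(193.98662 − 195.97904)·x = 194.8408 − 195.97904
x = -1.13824 / -1.99242 = 0.57129 → 57.13% Qg-194, 42.87% Qg-196.

Qg-194: 57.13%, Qg-196: 42.87%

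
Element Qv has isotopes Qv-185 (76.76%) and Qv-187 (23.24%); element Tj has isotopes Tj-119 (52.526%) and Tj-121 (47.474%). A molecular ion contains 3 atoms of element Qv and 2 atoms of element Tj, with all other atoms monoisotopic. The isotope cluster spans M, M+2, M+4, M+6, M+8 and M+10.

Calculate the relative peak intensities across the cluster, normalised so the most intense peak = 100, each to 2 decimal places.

36.58 : 99.35 : 100.00 : 46.34 : 10.05 : 0.83

Element Qv pattern (n=3): 0.45227741 : 0.41079704 : 0.12437368 : 0.01255187
Element Tj pattern (n=2): 0.27589807 : 0.49872386 : 0.22537807
Convolve the two distributions (both contribute in 2-u steps):
  M: 0.45227741×0.27589807 = 0.124782
  M+2: 0.45227741×0.49872386 + 0.41079704×0.27589807 = 0.338900
  M+4: 0.45227741×0.22537807 + 0.41079704×0.49872386 + 0.12437368×0.27589807 = 0.341122
  M+6: 0.41079704×0.22537807 + 0.12437368×0.49872386 + 0.01255187×0.27589807 = 0.158076
  M+8: 0.12437368×0.22537807 + 0.01255187×0.49872386 = 0.034291
  M+10: 0.01255187×0.22537807 = 0.002829
Scale to base peak (0.341122) = 100: 36.58 : 99.35 : 100.00 : 46.34 : 10.05 : 0.83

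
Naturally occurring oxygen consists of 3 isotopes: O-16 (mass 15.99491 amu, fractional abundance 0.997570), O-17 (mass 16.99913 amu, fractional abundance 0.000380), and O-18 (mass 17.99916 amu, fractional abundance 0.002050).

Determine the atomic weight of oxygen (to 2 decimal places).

16.00 amu

Ar = Σ fᵢ·mᵢ = 0.997570 × 15.99491 + 0.000380 × 16.99913 + 0.002050 × 17.99916
= 15.956042 + 0.006460 + 0.036898 = 15.999400 amu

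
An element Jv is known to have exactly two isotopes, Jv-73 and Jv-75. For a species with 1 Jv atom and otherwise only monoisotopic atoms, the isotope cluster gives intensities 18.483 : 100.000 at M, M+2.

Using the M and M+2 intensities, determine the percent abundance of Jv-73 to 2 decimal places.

15.60%

If p is the fraction of Jv that is Jv-73, then I(M+2)/I(M) = [C(1,1)·p^0·(1−p)] / p^1 = 1·(1−p)/p = 100.000/18.483 = 5.4104
(1−p)/p = 5.4104/1 = 5.4104  ⇒  p = 1/(1 + 5.4104) = 0.1560
Jv-73: 15.60%, Jv-75: 84.40%.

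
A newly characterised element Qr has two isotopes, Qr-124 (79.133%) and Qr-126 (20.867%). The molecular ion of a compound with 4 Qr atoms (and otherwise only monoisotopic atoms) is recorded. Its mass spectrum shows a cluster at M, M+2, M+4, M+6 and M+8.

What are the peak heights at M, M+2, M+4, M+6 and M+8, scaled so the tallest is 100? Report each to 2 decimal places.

Expanding (0.79133 + 0.20867)^4:
P(M) = 0.79133^4 = 0.392130
P(M+2) = 4 × 0.79133^3 × 0.20867^1 = 0.413612
P(M+4) = 6 × 0.79133^2 × 0.20867^2 = 0.163601
P(M+6) = 4 × 0.79133^1 × 0.20867^3 = 0.028761
P(M+8) = 0.20867^4 = 0.001896
The M+2 peak is largest (0.413612); scaling to 100 gives 94.81 : 100.00 : 39.55 : 6.95 : 0.46.

94.81 : 100.00 : 39.55 : 6.95 : 0.46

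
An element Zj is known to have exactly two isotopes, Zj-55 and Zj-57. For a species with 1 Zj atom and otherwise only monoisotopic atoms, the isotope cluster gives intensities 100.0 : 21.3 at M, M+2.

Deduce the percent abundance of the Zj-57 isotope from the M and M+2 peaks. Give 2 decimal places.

If p is the fraction of Zj that is Zj-55, then I(M+2)/I(M) = [C(1,1)·p^0·(1−p)] / p^1 = 1·(1−p)/p = 21.3/100.0 = 0.2130
(1−p)/p = 0.2130/1 = 0.2130  ⇒  p = 1/(1 + 0.2130) = 0.8244
Zj-55: 82.44%, Zj-57: 17.56%.

17.56%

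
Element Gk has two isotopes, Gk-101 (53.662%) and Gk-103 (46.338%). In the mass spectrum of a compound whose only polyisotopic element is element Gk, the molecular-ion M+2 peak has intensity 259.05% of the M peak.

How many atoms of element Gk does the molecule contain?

3

With n Gk atoms, P(M+2)/P(M) = C(n,1)·p^(n−1)q / p^n = n·q/p = n · 0.46338/0.53662.
n = 2.5905 × 0.53662/0.46338 = 3.00 ≈ 3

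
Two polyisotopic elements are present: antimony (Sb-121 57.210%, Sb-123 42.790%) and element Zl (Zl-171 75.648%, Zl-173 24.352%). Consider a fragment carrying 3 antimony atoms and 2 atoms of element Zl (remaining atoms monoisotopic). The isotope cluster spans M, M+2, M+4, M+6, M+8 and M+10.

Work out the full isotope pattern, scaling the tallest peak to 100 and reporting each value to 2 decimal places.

30.99 : 89.50 : 100.00 : 53.66 : 13.74 : 1.34

Antimony pattern (n=3): 0.18724742 : 0.42015297 : 0.3142518 : 0.07834781
Element Zl pattern (n=2): 0.57226199 : 0.36843602 : 0.05930199
Convolve the two distributions (both contribute in 2-u steps):
  M: 0.18724742×0.57226199 = 0.107155
  M+2: 0.18724742×0.36843602 + 0.42015297×0.57226199 = 0.309426
  M+4: 0.18724742×0.05930199 + 0.42015297×0.36843602 + 0.3142518×0.57226199 = 0.345738
  M+6: 0.42015297×0.05930199 + 0.3142518×0.36843602 + 0.07834781×0.57226199 = 0.185533
  M+8: 0.3142518×0.05930199 + 0.07834781×0.36843602 = 0.047502
  M+10: 0.07834781×0.05930199 = 0.004646
Scale to base peak (0.345738) = 100: 30.99 : 89.50 : 100.00 : 53.66 : 13.74 : 1.34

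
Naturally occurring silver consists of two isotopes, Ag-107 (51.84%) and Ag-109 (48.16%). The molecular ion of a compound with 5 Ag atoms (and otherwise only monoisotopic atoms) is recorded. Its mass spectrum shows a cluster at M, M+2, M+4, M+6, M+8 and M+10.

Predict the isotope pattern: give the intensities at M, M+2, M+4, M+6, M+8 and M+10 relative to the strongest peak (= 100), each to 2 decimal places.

11.59 : 53.82 : 100.00 : 92.90 : 43.15 : 8.02

The 5 Ag atoms are independent, so intensities follow the terms of (0.5184 + 0.4816)^5.
P(M) = 0.5184^5 = 0.037439
P(M+2) = 5 × 0.5184^4 × 0.4816^1 = 0.173907
P(M+4) = 10 × 0.5184^3 × 0.4816^2 = 0.323123
P(M+6) = 10 × 0.5184^2 × 0.4816^3 = 0.300185
P(M+8) = 5 × 0.5184^1 × 0.4816^4 = 0.139438
P(M+10) = 0.4816^5 = 0.025908
The M+4 peak is largest (0.323123); scaling to 100 gives 11.59 : 53.82 : 100.00 : 92.90 : 43.15 : 8.02.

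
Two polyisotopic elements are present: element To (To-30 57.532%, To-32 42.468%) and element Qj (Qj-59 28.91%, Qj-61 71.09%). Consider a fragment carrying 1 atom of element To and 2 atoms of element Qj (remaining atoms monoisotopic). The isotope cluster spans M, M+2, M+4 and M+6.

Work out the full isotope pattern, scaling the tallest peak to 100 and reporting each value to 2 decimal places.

Element To pattern (n=1): 0.57532 : 0.42468
Element Qj pattern (n=2): 0.08357881 : 0.41104238 : 0.50537881
Convolve the two distributions (both contribute in 2-u steps):
  M: 0.57532×0.08357881 = 0.048085
  M+2: 0.57532×0.41104238 + 0.42468×0.08357881 = 0.271975
  M+4: 0.57532×0.50537881 + 0.42468×0.41104238 = 0.465316
  M+6: 0.42468×0.50537881 = 0.214624
Scale to base peak (0.465316) = 100: 10.33 : 58.45 : 100.00 : 46.12

10.33 : 58.45 : 100.00 : 46.12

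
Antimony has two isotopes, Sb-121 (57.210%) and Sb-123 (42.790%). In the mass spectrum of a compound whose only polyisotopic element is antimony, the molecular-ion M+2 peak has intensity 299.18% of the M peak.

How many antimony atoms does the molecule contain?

The M+2/M ratio from n Sb atoms is n · q/p = n · 0.42790/0.57210.
n = 2.9918 × 0.57210/0.42790 = 4.00 ≈ 4

4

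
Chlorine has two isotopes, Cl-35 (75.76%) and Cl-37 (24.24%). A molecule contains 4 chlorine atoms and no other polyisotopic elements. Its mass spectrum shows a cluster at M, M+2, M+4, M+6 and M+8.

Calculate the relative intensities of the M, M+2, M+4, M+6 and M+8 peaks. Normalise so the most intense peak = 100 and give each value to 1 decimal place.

Each Cl atom is independently Cl-35 (p = 0.7576) or Cl-37 (q = 0.2424); the cluster is the binomial expansion (p + q)^4.
P(M) = 0.7576^4 = 0.329428
P(M+2) = 4 × 0.7576^3 × 0.2424^1 = 0.421612
P(M+4) = 6 × 0.7576^2 × 0.2424^2 = 0.202347
P(M+6) = 4 × 0.7576^1 × 0.2424^3 = 0.043162
P(M+8) = 0.2424^4 = 0.003452
The M+2 peak is largest (0.421612); scaling to 100 gives 78.1 : 100.0 : 48.0 : 10.2 : 0.8.

78.1 : 100.0 : 48.0 : 10.2 : 0.8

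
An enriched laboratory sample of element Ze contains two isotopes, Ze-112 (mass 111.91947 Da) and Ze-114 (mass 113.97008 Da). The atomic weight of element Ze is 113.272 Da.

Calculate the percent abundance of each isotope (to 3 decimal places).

Writing the weighted mean with unknown fraction x of Ze-112:
111.91947·x + 113.97008·(1 − x) = 113.272
(111.91947 − 113.97008)·x = 113.272 − 113.97008
x = -0.69808 / -2.05061 = 0.34043 → 34.043% Ze-112, 65.957% Ze-114.

Ze-112: 34.043%, Ze-114: 65.957%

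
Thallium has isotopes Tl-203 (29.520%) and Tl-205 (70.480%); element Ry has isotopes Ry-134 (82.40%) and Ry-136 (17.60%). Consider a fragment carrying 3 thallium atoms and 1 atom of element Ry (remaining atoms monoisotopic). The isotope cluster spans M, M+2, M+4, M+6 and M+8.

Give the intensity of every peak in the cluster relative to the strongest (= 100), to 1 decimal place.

Thallium pattern (n=3): 0.02572463 : 0.18425524 : 0.43991564 : 0.35010449
Element Ry pattern (n=1): 0.8240 : 0.1760
Convolve the two distributions (both contribute in 2-u steps):
  M: 0.02572463×0.8240 = 0.021197
  M+2: 0.02572463×0.1760 + 0.18425524×0.8240 = 0.156354
  M+4: 0.18425524×0.1760 + 0.43991564×0.8240 = 0.394919
  M+6: 0.43991564×0.1760 + 0.35010449×0.8240 = 0.365911
  M+8: 0.35010449×0.1760 = 0.061618
Scale to base peak (0.394919) = 100: 5.4 : 39.6 : 100.0 : 92.7 : 15.6

5.4 : 39.6 : 100.0 : 92.7 : 15.6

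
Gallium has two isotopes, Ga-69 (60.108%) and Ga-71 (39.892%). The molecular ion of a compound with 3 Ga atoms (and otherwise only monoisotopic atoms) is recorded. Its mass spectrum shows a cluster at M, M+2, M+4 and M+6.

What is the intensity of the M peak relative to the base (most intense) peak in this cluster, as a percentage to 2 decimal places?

Binomial terms of (0.60108 + 0.39892)^3: M 0.2172, M+2 0.4324, M+4 0.2870, M+6 0.0635 → M+2 is the base peak.
P(M+2) = C(3,1) × 0.60108^2 × 0.39892^1 = 3 × 0.36129717 × 0.39892 = 0.432386 (base)
P(M) = C(3,0) × 0.60108^3 × 0.39892^0 = 1 × 0.2171685 × 1.0000 = 0.217169
Relative intensity = 0.217169 / 0.432386 × 100 = 50.23

50.23%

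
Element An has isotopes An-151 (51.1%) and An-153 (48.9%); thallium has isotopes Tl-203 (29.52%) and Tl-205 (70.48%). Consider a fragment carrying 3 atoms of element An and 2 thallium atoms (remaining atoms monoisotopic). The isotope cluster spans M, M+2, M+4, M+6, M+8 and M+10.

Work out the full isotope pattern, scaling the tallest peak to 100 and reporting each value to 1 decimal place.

3.3 : 25.2 : 73.0 : 100.0 : 65.4 : 16.5

Element An pattern (n=3): 0.13343283 : 0.38306451 : 0.36657249 : 0.11693017
Thallium pattern (n=2): 0.08714304 : 0.41611392 : 0.49674304
Convolve the two distributions (both contribute in 2-u steps):
  M: 0.13343283×0.08714304 = 0.011628
  M+2: 0.13343283×0.41611392 + 0.38306451×0.08714304 = 0.088905
  M+4: 0.13343283×0.49674304 + 0.38306451×0.41611392 + 0.36657249×0.08714304 = 0.257625
  M+6: 0.38306451×0.49674304 + 0.36657249×0.41611392 + 0.11693017×0.08714304 = 0.353010
  M+8: 0.36657249×0.49674304 + 0.11693017×0.41611392 = 0.230749
  M+10: 0.11693017×0.49674304 = 0.058084
Scale to base peak (0.353010) = 100: 3.3 : 25.2 : 73.0 : 100.0 : 65.4 : 16.5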